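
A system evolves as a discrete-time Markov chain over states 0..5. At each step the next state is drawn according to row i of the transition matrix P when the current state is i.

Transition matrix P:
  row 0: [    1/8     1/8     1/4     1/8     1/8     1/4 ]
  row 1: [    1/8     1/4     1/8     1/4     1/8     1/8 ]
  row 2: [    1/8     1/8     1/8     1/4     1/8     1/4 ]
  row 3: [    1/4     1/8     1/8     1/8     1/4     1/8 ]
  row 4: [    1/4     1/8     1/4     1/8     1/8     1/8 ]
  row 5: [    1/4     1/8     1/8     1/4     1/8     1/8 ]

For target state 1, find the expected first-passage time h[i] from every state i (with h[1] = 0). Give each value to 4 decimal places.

h = [8.0000, 0.0000, 8.0000, 8.0000, 8.0000, 8.0000]

First-step conditioning: h[1] = 0; for i ≠ 1, h[i] = 1 + Σ_k P[i][k]·h[k].
  h[0] = 1 + 1/8·h[0] + 1/4·h[2] + 1/8·h[3] + 1/8·h[4] + 1/4·h[5]
  h[2] = 1 + 1/8·h[0] + 1/8·h[2] + 1/4·h[3] + 1/8·h[4] + 1/4·h[5]
  h[3] = 1 + 1/4·h[0] + 1/8·h[2] + 1/8·h[3] + 1/4·h[4] + 1/8·h[5]
  h[4] = 1 + 1/4·h[0] + 1/4·h[2] + 1/8·h[3] + 1/8·h[4] + 1/8·h[5]
  h[5] = 1 + 1/4·h[0] + 1/8·h[2] + 1/4·h[3] + 1/8·h[4] + 1/8·h[5]
Solving the 5×5 linear system over states ≠ 1 gives exactly h = [8, 0, 8, 8, 8, 8] (h[1] = 0 is the target).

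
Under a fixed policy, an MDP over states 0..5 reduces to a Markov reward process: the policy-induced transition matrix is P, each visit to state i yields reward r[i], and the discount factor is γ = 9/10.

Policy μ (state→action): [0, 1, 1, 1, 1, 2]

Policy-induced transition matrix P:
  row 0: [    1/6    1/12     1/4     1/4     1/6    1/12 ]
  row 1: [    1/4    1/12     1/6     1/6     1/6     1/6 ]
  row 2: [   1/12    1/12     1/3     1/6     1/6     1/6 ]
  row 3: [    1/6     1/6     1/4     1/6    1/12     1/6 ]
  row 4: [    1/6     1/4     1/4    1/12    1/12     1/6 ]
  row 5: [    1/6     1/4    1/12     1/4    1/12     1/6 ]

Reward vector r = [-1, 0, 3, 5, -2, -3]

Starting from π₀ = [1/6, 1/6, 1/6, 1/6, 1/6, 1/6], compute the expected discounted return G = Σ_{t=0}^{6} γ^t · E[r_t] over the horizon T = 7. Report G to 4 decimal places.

t=0: π = [0.1667, 0.1667, 0.1667, 0.1667, 0.1667, 0.1667], E[r] = 0.3333, γ^t·E[r] = 0.333333, running G = 0.333333
t=1: π = [0.1667, 0.1528, 0.2222, 0.1806, 0.1250, 0.1528], E[r] = 0.6944, γ^t·E[r] = 0.625000, running G = 0.958333
t=2: π = [0.1609, 0.1447, 0.2303, 0.1829, 0.1285, 0.1528], E[r] = 0.7292, γ^t·E[r] = 0.590625, running G = 1.548958
t=3: π = [0.1595, 0.1454, 0.2317, 0.1821, 0.1280, 0.1533], E[r] = 0.7302, γ^t·E[r] = 0.532336, running G = 2.081294
t=4: π = [0.1595, 0.1454, 0.2316, 0.1821, 0.1281, 0.1534], E[r] = 0.7296, γ^t·E[r] = 0.478659, running G = 2.559954
t=5: π = [0.1595, 0.1454, 0.2316, 0.1821, 0.1280, 0.1534], E[r] = 0.7295, γ^t·E[r] = 0.430774, running G = 2.990727
t=6: π = [0.1595, 0.1454, 0.2316, 0.1821, 0.1280, 0.1534], E[r] = 0.7295, γ^t·E[r] = 0.387690, running G = 3.378417

G = 3.3784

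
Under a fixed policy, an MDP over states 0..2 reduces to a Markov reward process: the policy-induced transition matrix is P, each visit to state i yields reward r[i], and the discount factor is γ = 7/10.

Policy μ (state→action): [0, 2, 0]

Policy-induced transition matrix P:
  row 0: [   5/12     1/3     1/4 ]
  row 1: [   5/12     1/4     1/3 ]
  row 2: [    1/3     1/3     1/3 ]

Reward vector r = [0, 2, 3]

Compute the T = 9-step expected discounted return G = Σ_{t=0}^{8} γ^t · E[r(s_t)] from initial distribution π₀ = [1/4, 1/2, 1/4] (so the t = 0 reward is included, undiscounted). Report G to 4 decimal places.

G = 5.0898

t=0: π = [0.2500, 0.5000, 0.2500], E[r] = 1.7500, γ^t·E[r] = 1.750000, running G = 1.750000
t=1: π = [0.3958, 0.2917, 0.3125], E[r] = 1.5208, γ^t·E[r] = 1.064583, running G = 2.814583
t=2: π = [0.3906, 0.3090, 0.3003], E[r] = 1.5191, γ^t·E[r] = 0.744358, running G = 3.558941
t=3: π = [0.3916, 0.3076, 0.3008], E[r] = 1.5175, γ^t·E[r] = 0.520504, running G = 4.079445
t=4: π = [0.3916, 0.3077, 0.3007], E[r] = 1.5175, γ^t·E[r] = 0.364350, running G = 4.443796
t=5: π = [0.3916, 0.3077, 0.3007], E[r] = 1.5175, γ^t·E[r] = 0.255043, running G = 4.698839
t=6: π = [0.3916, 0.3077, 0.3007], E[r] = 1.5175, γ^t·E[r] = 0.178530, running G = 4.877369
t=7: π = [0.3916, 0.3077, 0.3007], E[r] = 1.5175, γ^t·E[r] = 0.124971, running G = 5.002341
t=8: π = [0.3916, 0.3077, 0.3007], E[r] = 1.5175, γ^t·E[r] = 0.087480, running G = 5.089820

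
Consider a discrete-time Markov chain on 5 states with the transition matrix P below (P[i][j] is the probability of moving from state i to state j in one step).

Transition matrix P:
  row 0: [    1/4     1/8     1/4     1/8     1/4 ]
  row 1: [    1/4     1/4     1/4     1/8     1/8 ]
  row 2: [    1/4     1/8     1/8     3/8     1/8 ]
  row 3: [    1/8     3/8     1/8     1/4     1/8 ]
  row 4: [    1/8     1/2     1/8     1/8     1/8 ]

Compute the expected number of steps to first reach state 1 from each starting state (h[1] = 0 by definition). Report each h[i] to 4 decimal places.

h = [4.1439, 0.0000, 4.0791, 3.1655, 2.7698]

First-step conditioning: h[1] = 0; for i ≠ 1, h[i] = 1 + Σ_k P[i][k]·h[k].
  h[0] = 1 + 1/4·h[0] + 1/4·h[2] + 1/8·h[3] + 1/4·h[4]
  h[2] = 1 + 1/4·h[0] + 1/8·h[2] + 3/8·h[3] + 1/8·h[4]
  h[3] = 1 + 1/8·h[0] + 1/8·h[2] + 1/4·h[3] + 1/8·h[4]
  h[4] = 1 + 1/8·h[0] + 1/8·h[2] + 1/8·h[3] + 1/8·h[4]
Solving the 4×4 linear system over states ≠ 1 gives exactly h = [576/139, 0, 567/139, 440/139, 385/139] (h[1] = 0 is the target).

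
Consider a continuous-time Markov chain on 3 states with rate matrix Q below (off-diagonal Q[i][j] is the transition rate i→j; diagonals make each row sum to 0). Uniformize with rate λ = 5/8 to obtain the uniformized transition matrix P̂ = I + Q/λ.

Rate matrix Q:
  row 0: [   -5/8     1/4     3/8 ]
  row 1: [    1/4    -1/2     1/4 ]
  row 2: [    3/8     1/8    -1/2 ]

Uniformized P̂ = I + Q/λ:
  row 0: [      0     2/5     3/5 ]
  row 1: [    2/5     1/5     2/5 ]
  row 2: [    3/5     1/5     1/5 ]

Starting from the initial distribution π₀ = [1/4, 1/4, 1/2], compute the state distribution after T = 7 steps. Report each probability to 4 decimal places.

t=0: π = [0.2500, 0.2500, 0.5000]
t=1: π = [0.4000, 0.2500, 0.3500]
t=2: π = [0.3100, 0.2800, 0.4100]
t=3: π = [0.3580, 0.2620, 0.3800]
t=4: π = [0.3328, 0.2716, 0.3956]
t=5: π = [0.3460, 0.2666, 0.3874]
t=6: π = [0.3391, 0.2692, 0.3917]
t=7: π = [0.3427, 0.2678, 0.3895]

π = [0.3427, 0.2678, 0.3895]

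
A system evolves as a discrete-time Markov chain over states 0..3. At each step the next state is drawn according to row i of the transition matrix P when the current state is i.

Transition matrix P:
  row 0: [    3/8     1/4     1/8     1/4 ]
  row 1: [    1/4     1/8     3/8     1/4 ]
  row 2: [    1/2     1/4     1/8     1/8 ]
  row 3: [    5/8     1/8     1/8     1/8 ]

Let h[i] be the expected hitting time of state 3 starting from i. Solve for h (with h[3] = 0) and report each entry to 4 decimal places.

h = [4.3969, 4.5191, 4.9466, 0.0000]

First-step conditioning: h[3] = 0; for i ≠ 3, h[i] = 1 + Σ_k P[i][k]·h[k].
  h[0] = 1 + 3/8·h[0] + 1/4·h[1] + 1/8·h[2]
  h[1] = 1 + 1/4·h[0] + 1/8·h[1] + 3/8·h[2]
  h[2] = 1 + 1/2·h[0] + 1/4·h[1] + 1/8·h[2]
Solving the 3×3 linear system over states ≠ 3 gives exactly h = [576/131, 592/131, 648/131, 0] (h[3] = 0 is the target).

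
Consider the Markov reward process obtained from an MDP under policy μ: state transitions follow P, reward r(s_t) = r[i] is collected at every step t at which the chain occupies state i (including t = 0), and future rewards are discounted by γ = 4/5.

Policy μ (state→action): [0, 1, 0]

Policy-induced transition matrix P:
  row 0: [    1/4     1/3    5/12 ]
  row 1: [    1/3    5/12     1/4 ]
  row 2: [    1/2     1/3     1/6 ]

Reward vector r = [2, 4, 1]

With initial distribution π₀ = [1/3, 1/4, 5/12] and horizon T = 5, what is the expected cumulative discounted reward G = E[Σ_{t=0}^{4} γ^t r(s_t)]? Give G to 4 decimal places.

G = 7.8436

t=0: π = [0.3333, 0.2500, 0.4167], E[r] = 2.0833, γ^t·E[r] = 2.083333, running G = 2.083333
t=1: π = [0.3750, 0.3542, 0.2708], E[r] = 2.4375, γ^t·E[r] = 1.950000, running G = 4.033333
t=2: π = [0.3472, 0.3628, 0.2899], E[r] = 2.4358, γ^t·E[r] = 1.558889, running G = 5.592222
t=3: π = [0.3527, 0.3636, 0.2837], E[r] = 2.4434, γ^t·E[r] = 1.251037, running G = 6.843259
t=4: π = [0.3512, 0.3636, 0.2851], E[r] = 2.4421, γ^t·E[r] = 1.000291, running G = 7.843551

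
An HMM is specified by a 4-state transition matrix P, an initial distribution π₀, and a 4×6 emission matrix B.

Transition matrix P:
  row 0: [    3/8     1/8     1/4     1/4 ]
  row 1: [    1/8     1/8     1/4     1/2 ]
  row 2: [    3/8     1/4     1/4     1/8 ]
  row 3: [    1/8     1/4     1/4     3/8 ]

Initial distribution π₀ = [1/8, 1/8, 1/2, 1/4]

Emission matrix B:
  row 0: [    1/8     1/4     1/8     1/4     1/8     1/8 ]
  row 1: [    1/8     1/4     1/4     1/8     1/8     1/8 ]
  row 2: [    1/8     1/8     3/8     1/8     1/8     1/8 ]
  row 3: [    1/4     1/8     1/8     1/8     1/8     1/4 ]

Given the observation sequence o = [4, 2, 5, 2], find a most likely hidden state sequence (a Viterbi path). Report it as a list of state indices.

t=0: δ = [1.562e-02, 1.562e-02, 6.250e-02, 3.125e-02]  (obs o_0=4)
t=1: δ = [2.930e-03, 3.906e-03, 5.859e-03, 1.465e-03]  ψ = [2, 2, 2, 3]  (obs o_1=2)
t=2: δ = [2.747e-04, 1.831e-04, 1.831e-04, 4.883e-04]  ψ = [2, 2, 2, 1]  (obs o_2=5)
t=3: δ = [1.287e-05, 3.052e-05, 4.578e-05, 2.289e-05]  ψ = [0, 3, 3, 3]  (obs o_3=2)
backtrack: best end state = 2; path = [2, 1, 3, 2]

path = [2, 1, 3, 2]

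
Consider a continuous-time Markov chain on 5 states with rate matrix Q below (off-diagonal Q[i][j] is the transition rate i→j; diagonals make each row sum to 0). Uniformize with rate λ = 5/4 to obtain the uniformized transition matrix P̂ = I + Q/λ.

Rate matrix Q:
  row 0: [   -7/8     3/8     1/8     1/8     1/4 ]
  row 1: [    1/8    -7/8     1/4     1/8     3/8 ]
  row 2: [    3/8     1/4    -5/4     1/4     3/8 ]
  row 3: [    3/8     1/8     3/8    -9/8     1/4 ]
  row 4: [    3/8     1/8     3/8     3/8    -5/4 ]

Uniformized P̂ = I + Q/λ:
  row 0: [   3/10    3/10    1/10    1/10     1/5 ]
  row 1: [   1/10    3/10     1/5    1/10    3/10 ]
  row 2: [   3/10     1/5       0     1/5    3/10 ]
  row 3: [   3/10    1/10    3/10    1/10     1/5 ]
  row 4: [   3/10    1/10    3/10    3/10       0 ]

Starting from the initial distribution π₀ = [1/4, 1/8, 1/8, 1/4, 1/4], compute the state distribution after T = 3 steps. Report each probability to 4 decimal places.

π = [0.2575, 0.2116, 0.1764, 0.1574, 0.1971]

t=0: π = [0.2500, 0.1250, 0.1250, 0.2500, 0.2500]
t=1: π = [0.2750, 0.1875, 0.2000, 0.1625, 0.1750]
t=2: π = [0.2625, 0.2125, 0.1663, 0.1550, 0.2038]
t=3: π = [0.2575, 0.2116, 0.1764, 0.1574, 0.1971]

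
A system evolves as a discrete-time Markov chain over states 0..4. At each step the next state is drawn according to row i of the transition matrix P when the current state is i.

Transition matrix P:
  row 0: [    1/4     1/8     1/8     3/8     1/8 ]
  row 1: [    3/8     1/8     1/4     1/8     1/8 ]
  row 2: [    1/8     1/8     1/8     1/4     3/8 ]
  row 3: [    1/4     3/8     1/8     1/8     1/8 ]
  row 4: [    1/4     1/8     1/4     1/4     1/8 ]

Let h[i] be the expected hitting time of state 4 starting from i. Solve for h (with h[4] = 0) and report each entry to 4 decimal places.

h = [6.1693, 5.9863, 4.6316, 6.1327, 0.0000]

First-step conditioning: h[4] = 0; for i ≠ 4, h[i] = 1 + Σ_k P[i][k]·h[k].
  h[0] = 1 + 1/4·h[0] + 1/8·h[1] + 1/8·h[2] + 3/8·h[3]
  h[1] = 1 + 3/8·h[0] + 1/8·h[1] + 1/4·h[2] + 1/8·h[3]
  h[2] = 1 + 1/8·h[0] + 1/8·h[1] + 1/8·h[2] + 1/4·h[3]
  h[3] = 1 + 1/4·h[0] + 3/8·h[1] + 1/8·h[2] + 1/8·h[3]
Solving the 4×4 linear system over states ≠ 4 gives exactly h = [2696/437, 2616/437, 88/19, 2680/437, 0] (h[4] = 0 is the target).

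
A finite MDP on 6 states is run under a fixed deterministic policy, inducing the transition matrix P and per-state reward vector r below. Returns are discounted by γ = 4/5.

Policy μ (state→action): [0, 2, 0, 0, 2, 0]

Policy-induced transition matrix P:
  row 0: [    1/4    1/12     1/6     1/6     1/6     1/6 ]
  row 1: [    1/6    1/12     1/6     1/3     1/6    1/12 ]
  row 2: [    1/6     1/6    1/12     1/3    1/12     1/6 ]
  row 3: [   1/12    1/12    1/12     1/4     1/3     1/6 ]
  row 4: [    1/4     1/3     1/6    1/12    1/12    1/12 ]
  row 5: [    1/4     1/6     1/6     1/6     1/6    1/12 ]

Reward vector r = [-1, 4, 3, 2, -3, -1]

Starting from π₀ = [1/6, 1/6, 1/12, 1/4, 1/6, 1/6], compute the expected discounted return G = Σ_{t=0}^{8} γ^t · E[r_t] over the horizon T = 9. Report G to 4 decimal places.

t=0: π = [0.1667, 0.1667, 0.0833, 0.2500, 0.1667, 0.1667], E[r] = 0.5833, γ^t·E[r] = 0.583333, running G = 0.583333
t=1: π = [0.1875, 0.1458, 0.1389, 0.2153, 0.1875, 0.1250], E[r] = 0.5556, γ^t·E[r] = 0.444444, running G = 1.027778
t=2: π = [0.1904, 0.1522, 0.1372, 0.2164, 0.1753, 0.1285], E[r] = 0.6082, γ^t·E[r] = 0.389259, running G = 1.417037
t=3: π = [0.1898, 0.1493, 0.1372, 0.2183, 0.1767, 0.1287], E[r] = 0.5969, γ^t·E[r] = 0.305605, running G = 1.722642
t=4: π = [0.1897, 0.1497, 0.1370, 0.2179, 0.1769, 0.1288], E[r] = 0.5963, γ^t·E[r] = 0.244263, running G = 1.966905
t=5: π = [0.1898, 0.1497, 0.1371, 0.2179, 0.1768, 0.1287], E[r] = 0.5969, γ^t·E[r] = 0.195579, running G = 2.162484
t=6: π = [0.1898, 0.1497, 0.1371, 0.2179, 0.1768, 0.1287], E[r] = 0.5968, γ^t·E[r] = 0.156452, running G = 2.318937
t=7: π = [0.1898, 0.1497, 0.1371, 0.2179, 0.1768, 0.1287], E[r] = 0.5968, γ^t·E[r] = 0.125158, running G = 2.444095
t=8: π = [0.1898, 0.1497, 0.1371, 0.2179, 0.1768, 0.1287], E[r] = 0.5968, γ^t·E[r] = 0.100127, running G = 2.544222

G = 2.5442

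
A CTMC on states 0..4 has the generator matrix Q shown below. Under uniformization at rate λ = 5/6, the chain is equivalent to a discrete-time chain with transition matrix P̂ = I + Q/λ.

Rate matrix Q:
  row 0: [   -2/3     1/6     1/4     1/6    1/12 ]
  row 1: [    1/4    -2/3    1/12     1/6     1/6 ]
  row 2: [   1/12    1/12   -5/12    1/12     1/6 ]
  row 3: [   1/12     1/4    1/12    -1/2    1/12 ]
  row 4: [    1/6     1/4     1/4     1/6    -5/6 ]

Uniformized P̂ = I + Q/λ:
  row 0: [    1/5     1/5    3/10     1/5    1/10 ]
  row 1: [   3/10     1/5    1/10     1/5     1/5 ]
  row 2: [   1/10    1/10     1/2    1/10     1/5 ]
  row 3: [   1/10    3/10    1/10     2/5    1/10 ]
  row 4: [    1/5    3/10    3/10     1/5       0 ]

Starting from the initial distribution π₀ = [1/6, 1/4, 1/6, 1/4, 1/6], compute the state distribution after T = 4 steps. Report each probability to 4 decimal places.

t=0: π = [0.1667, 0.2500, 0.1667, 0.2500, 0.1667]
t=1: π = [0.1833, 0.2250, 0.2333, 0.2333, 0.1250]
t=2: π = [0.1758, 0.2125, 0.2550, 0.2233, 0.1333]
t=3: π = [0.1734, 0.2102, 0.2638, 0.2192, 0.1334]
t=4: π = [0.1727, 0.2089, 0.2669, 0.2175, 0.1341]

π = [0.1727, 0.2089, 0.2669, 0.2175, 0.1341]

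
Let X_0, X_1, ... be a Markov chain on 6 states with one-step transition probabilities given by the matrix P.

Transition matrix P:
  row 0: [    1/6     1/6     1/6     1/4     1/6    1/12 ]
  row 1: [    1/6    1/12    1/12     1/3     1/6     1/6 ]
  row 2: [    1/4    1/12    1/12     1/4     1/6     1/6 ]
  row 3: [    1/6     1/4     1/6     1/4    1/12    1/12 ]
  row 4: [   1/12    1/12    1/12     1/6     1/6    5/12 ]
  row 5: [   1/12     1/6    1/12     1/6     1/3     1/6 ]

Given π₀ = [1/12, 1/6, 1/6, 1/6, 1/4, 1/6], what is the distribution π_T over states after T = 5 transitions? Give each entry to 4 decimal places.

π = [0.1465, 0.1492, 0.1149, 0.2327, 0.1772, 0.1795]

t=0: π = [0.0833, 0.1667, 0.1667, 0.1667, 0.2500, 0.1667]
t=1: π = [0.1458, 0.1319, 0.1042, 0.2292, 0.1806, 0.2083]
t=2: π = [0.1429, 0.1510, 0.1146, 0.2286, 0.1823, 0.1806]
t=3: π = [0.1460, 0.1484, 0.1143, 0.2323, 0.1777, 0.1813]
t=4: π = [0.1463, 0.1493, 0.1149, 0.2325, 0.1775, 0.1796]
t=5: π = [0.1465, 0.1492, 0.1149, 0.2327, 0.1772, 0.1795]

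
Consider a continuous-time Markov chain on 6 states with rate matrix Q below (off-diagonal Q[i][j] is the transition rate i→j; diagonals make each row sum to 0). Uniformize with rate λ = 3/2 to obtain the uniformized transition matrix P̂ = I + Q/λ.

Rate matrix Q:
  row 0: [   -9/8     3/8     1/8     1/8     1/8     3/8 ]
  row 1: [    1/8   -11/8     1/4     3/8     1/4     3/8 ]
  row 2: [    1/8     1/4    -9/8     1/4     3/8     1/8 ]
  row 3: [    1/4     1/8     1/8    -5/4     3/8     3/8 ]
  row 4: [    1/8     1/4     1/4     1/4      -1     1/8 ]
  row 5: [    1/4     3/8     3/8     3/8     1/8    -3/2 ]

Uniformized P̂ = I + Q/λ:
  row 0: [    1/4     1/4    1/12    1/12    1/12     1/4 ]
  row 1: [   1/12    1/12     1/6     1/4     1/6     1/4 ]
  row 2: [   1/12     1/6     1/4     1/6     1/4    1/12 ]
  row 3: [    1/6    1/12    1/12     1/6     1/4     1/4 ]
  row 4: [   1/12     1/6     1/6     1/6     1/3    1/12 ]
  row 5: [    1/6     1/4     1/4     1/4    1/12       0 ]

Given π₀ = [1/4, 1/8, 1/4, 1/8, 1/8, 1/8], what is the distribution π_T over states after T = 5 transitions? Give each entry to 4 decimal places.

π = [0.1332, 0.1617, 0.1669, 0.1816, 0.2064, 0.1502]

t=0: π = [0.2500, 0.1250, 0.2500, 0.1250, 0.1250, 0.1250]
t=1: π = [0.1458, 0.1771, 0.1667, 0.1667, 0.1875, 0.1563]
t=2: π = [0.1345, 0.1632, 0.1675, 0.1823, 0.2005, 0.1519]
t=3: π = [0.1336, 0.1617, 0.1669, 0.1817, 0.2054, 0.1507]
t=4: π = [0.1333, 0.1617, 0.1669, 0.1816, 0.2063, 0.1503]
t=5: π = [0.1332, 0.1617, 0.1669, 0.1816, 0.2064, 0.1502]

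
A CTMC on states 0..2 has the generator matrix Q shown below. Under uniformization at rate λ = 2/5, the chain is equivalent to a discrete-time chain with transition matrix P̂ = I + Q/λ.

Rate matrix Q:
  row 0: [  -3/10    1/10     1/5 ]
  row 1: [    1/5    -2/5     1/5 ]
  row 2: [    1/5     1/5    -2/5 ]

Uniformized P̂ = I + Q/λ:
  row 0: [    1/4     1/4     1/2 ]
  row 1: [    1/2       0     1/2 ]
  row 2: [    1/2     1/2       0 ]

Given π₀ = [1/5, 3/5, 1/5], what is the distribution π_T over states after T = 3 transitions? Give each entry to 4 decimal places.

t=0: π = [0.2000, 0.6000, 0.2000]
t=1: π = [0.4500, 0.1500, 0.4000]
t=2: π = [0.3875, 0.3125, 0.3000]
t=3: π = [0.4031, 0.2469, 0.3500]

π = [0.4031, 0.2469, 0.3500]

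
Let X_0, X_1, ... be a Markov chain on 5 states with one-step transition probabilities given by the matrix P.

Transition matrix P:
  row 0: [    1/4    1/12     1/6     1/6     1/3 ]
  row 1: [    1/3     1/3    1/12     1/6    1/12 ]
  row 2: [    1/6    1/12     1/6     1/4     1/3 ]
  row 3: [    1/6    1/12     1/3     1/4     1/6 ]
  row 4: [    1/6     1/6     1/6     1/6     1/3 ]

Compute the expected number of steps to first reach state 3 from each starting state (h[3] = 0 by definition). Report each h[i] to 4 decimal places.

h = [5.5693, 5.6195, 5.1052, 0.0000, 5.5735]

First-step conditioning: h[3] = 0; for i ≠ 3, h[i] = 1 + Σ_k P[i][k]·h[k].
  h[0] = 1 + 1/4·h[0] + 1/12·h[1] + 1/6·h[2] + 1/3·h[4]
  h[1] = 1 + 1/3·h[0] + 1/3·h[1] + 1/12·h[2] + 1/12·h[4]
  h[2] = 1 + 1/6·h[0] + 1/12·h[1] + 1/6·h[2] + 1/3·h[4]
  h[4] = 1 + 1/6·h[0] + 1/6·h[1] + 1/6·h[2] + 1/3·h[4]
Solving the 4×4 linear system over states ≠ 3 gives exactly h = [7992/1435, 1152/205, 7326/1435, 0, 7998/1435] (h[3] = 0 is the target).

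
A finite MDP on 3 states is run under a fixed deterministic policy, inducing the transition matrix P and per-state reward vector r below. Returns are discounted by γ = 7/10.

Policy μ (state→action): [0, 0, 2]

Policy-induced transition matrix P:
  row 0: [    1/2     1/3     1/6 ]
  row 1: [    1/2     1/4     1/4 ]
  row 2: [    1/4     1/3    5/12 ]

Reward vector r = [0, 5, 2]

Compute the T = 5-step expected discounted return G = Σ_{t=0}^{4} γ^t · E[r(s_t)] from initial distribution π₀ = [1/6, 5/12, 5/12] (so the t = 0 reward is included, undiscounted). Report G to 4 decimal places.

G = 6.6062

t=0: π = [0.1667, 0.4167, 0.4167], E[r] = 2.9167, γ^t·E[r] = 2.916667, running G = 2.916667
t=1: π = [0.3958, 0.2986, 0.3056], E[r] = 2.1042, γ^t·E[r] = 1.472917, running G = 4.389583
t=2: π = [0.4236, 0.3084, 0.2679], E[r] = 2.0781, γ^t·E[r] = 1.018281, running G = 5.407865
t=3: π = [0.4330, 0.3076, 0.2594], E[r] = 2.0569, γ^t·E[r] = 0.705502, running G = 6.113367
t=4: π = [0.4352, 0.3077, 0.2571], E[r] = 2.0528, γ^t·E[r] = 0.492870, running G = 6.606237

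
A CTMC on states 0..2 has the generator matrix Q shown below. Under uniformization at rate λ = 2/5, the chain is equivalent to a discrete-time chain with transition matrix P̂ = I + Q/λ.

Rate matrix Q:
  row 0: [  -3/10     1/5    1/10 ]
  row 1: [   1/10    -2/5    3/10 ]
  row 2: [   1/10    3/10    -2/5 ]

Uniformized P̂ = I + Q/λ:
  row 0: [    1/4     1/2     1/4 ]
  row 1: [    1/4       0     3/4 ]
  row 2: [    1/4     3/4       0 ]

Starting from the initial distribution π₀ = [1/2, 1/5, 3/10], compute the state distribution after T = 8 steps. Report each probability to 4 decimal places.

π = [0.2500, 0.3819, 0.3681]

t=0: π = [0.5000, 0.2000, 0.3000]
t=1: π = [0.2500, 0.4750, 0.2750]
t=2: π = [0.2500, 0.3313, 0.4188]
t=3: π = [0.2500, 0.4391, 0.3109]
t=4: π = [0.2500, 0.3582, 0.3918]
t=5: π = [0.2500, 0.4188, 0.3312]
t=6: π = [0.2500, 0.3734, 0.3766]
t=7: π = [0.2500, 0.4075, 0.3425]
t=8: π = [0.2500, 0.3819, 0.3681]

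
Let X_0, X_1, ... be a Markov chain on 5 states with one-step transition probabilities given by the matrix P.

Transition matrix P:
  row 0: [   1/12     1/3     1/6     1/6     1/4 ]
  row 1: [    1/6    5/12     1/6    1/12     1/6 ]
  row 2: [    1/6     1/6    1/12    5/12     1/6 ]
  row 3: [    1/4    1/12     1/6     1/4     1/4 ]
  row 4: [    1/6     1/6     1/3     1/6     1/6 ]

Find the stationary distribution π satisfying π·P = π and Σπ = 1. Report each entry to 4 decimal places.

Balance equations π_j = Σ_i π_i·P[i][j]:
  π_0 = 1/12·π_0 + 1/6·π_1 + 1/6·π_2 + 1/4·π_3 + 1/6·π_4
  π_1 = 1/3·π_0 + 5/12·π_1 + 1/6·π_2 + 1/12·π_3 + 1/6·π_4
  π_2 = 1/6·π_0 + 1/6·π_1 + 1/12·π_2 + 1/6·π_3 + 1/3·π_4
  π_3 = 1/6·π_0 + 1/12·π_1 + 5/12·π_2 + 1/4·π_3 + 1/6·π_4
  normalize: π_0 + π_1 + π_2 + π_3 + π_4 = 1
Solving the linear system gives exactly π = [562/3305, 782/3305, 1828/9915, 696/3305, 1967/9915].

π = [0.1700, 0.2366, 0.1844, 0.2106, 0.1984]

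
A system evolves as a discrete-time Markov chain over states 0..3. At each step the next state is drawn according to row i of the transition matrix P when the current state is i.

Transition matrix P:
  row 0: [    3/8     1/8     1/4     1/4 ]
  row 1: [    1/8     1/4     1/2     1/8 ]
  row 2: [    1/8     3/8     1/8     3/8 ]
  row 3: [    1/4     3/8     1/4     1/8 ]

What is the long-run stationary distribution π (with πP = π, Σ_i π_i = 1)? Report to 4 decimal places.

π = [0.2037, 0.2881, 0.2862, 0.2220]

Balance equations π_j = Σ_i π_i·P[i][j]:
  π_0 = 3/8·π_0 + 1/8·π_1 + 1/8·π_2 + 1/4·π_3
  π_1 = 1/8·π_0 + 1/4·π_1 + 3/8·π_2 + 3/8·π_3
  π_2 = 1/4·π_0 + 1/2·π_1 + 1/8·π_2 + 1/4·π_3
  normalize: π_0 + π_1 + π_2 + π_3 = 1
Solving the linear system gives exactly π = [111/545, 157/545, 156/545, 121/545].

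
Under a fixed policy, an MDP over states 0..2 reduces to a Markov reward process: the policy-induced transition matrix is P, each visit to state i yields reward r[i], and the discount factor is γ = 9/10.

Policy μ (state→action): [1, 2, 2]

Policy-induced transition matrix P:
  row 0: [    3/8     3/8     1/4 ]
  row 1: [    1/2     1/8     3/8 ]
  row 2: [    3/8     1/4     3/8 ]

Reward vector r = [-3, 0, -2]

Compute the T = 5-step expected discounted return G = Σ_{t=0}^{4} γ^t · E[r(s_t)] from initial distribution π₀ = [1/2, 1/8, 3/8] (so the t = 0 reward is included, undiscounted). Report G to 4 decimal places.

t=0: π = [0.5000, 0.1250, 0.3750], E[r] = -2.2500, γ^t·E[r] = -2.250000, running G = -2.250000
t=1: π = [0.3906, 0.2969, 0.3125], E[r] = -1.7969, γ^t·E[r] = -1.617188, running G = -3.867188
t=2: π = [0.4121, 0.2617, 0.3262], E[r] = -1.8887, γ^t·E[r] = -1.529824, running G = -5.397012
t=3: π = [0.4077, 0.2688, 0.3235], E[r] = -1.8701, γ^t·E[r] = -1.363315, running G = -6.760327
t=4: π = [0.4086, 0.2674, 0.3240], E[r] = -1.8739, γ^t·E[r] = -1.229447, running G = -7.989774

G = -7.9898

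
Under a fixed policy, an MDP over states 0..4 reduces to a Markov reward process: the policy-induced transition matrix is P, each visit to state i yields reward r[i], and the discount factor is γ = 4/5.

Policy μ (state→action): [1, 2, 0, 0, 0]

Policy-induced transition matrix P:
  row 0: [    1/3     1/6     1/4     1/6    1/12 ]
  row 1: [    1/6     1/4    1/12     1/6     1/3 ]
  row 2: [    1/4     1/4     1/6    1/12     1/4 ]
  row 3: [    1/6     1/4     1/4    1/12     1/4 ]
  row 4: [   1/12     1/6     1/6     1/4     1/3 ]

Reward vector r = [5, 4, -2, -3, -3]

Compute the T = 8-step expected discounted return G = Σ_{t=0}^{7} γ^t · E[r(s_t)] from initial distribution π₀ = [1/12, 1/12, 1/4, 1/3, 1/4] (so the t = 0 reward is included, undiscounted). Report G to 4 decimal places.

G = -0.8755

t=0: π = [0.0833, 0.0833, 0.2500, 0.3333, 0.2500], E[r] = -1.5000, γ^t·E[r] = -1.500000, running G = -1.500000
t=1: π = [0.1806, 0.2222, 0.1944, 0.1389, 0.2639], E[r] = 0.1944, γ^t·E[r] = 0.155556, running G = -1.344444
t=2: π = [0.1910, 0.2130, 0.1748, 0.1609, 0.2604], E[r] = 0.1933, γ^t·E[r] = 0.123704, running G = -1.220741
t=3: π = [0.1914, 0.2124, 0.1782, 0.1604, 0.2576], E[r] = 0.1958, γ^t·E[r] = 0.100247, running G = -1.120494
t=4: π = [0.1919, 0.2126, 0.1783, 0.1599, 0.2573], E[r] = 0.2019, γ^t·E[r] = 0.082713, running G = -1.037781
t=5: π = [0.1921, 0.2126, 0.1783, 0.1599, 0.2572], E[r] = 0.2028, γ^t·E[r] = 0.066462, running G = -0.971319
t=6: π = [0.1921, 0.2126, 0.1783, 0.1599, 0.2571], E[r] = 0.2031, γ^t·E[r] = 0.053233, running G = -0.918086
t=7: π = [0.1921, 0.2126, 0.1783, 0.1599, 0.2571], E[r] = 0.2031, γ^t·E[r] = 0.042602, running G = -0.875484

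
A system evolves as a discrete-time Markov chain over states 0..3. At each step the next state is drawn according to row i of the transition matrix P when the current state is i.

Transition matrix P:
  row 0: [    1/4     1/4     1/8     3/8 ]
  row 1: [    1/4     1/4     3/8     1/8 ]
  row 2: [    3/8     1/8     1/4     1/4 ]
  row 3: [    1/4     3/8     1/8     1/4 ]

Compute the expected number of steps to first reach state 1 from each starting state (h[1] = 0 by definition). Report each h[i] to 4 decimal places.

First-step conditioning: h[1] = 0; for i ≠ 1, h[i] = 1 + Σ_k P[i][k]·h[k].
  h[0] = 1 + 1/4·h[0] + 1/8·h[2] + 3/8·h[3]
  h[2] = 1 + 3/8·h[0] + 1/4·h[2] + 1/4·h[3]
  h[3] = 1 + 1/4·h[0] + 1/8·h[2] + 1/4·h[3]
Solving the 3×3 linear system over states ≠ 1 gives exactly h = [504/137, 0, 584/137, 448/137] (h[1] = 0 is the target).

h = [3.6788, 0.0000, 4.2628, 3.2701]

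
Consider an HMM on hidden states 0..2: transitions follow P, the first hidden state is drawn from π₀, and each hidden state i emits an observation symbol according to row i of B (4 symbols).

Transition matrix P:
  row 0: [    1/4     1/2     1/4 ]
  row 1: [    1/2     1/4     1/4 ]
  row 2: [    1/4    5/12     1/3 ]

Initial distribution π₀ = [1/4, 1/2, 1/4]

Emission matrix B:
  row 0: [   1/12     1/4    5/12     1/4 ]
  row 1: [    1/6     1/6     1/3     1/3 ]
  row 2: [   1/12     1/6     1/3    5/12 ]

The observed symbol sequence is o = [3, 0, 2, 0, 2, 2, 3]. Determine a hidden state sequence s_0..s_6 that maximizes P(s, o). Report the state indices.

t=0: δ = [6.250e-02, 1.667e-01, 1.042e-01]  (obs o_0=3)
t=1: δ = [6.944e-03, 7.234e-03, 3.472e-03]  ψ = [1, 2, 1]  (obs o_1=0)
t=2: δ = [1.507e-03, 1.157e-03, 6.028e-04]  ψ = [1, 0, 1]  (obs o_2=2)
t=3: δ = [4.823e-05, 1.256e-04, 3.140e-05]  ψ = [1, 0, 0]  (obs o_3=0)
t=4: δ = [2.616e-05, 1.047e-05, 1.047e-05]  ψ = [1, 1, 1]  (obs o_4=2)
t=5: δ = [2.725e-06, 4.361e-06, 2.180e-06]  ψ = [0, 0, 0]  (obs o_5=2)
t=6: δ = [5.451e-07, 4.542e-07, 4.542e-07]  ψ = [1, 0, 1]  (obs o_6=3)
backtrack: best end state = 0; path = [2, 1, 0, 1, 0, 1, 0]

path = [2, 1, 0, 1, 0, 1, 0]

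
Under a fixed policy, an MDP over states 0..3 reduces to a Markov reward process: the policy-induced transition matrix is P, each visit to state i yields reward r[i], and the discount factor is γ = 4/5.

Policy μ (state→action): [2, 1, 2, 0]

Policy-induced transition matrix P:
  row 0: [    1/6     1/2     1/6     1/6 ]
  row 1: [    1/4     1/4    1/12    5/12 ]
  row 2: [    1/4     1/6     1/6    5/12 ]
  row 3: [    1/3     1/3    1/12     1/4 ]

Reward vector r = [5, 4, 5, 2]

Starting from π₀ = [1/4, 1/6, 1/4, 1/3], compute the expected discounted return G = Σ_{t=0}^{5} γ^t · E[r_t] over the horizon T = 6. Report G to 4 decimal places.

t=0: π = [0.2500, 0.1667, 0.2500, 0.3333], E[r] = 3.8333, γ^t·E[r] = 3.833333, running G = 3.833333
t=1: π = [0.2569, 0.3194, 0.1250, 0.2986], E[r] = 3.7847, γ^t·E[r] = 3.027778, running G = 6.861111
t=2: π = [0.2535, 0.3287, 0.1152, 0.3027], E[r] = 3.7633, γ^t·E[r] = 2.408519, running G = 9.269630
t=3: π = [0.2541, 0.3290, 0.1141, 0.3029], E[r] = 3.7624, γ^t·E[r] = 1.926370, running G = 11.196000
t=4: π = [0.2541, 0.3293, 0.1140, 0.3027], E[r] = 3.7627, γ^t·E[r] = 1.541220, running G = 12.737220
t=5: π = [0.2541, 0.3292, 0.1140, 0.3027], E[r] = 3.7626, γ^t·E[r] = 1.232943, running G = 13.970163

G = 13.9702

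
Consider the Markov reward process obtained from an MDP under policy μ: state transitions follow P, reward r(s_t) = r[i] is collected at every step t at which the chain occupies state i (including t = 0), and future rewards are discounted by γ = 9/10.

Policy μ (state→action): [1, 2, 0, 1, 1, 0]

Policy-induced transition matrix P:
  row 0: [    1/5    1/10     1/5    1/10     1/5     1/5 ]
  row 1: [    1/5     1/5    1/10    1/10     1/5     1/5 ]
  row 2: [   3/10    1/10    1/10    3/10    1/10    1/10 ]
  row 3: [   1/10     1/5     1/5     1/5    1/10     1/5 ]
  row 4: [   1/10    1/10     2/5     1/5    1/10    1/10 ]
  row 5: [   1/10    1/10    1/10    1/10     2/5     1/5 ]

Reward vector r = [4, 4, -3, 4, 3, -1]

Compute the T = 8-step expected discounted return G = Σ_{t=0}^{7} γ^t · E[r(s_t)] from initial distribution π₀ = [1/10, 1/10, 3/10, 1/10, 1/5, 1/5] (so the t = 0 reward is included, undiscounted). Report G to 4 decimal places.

t=0: π = [0.1000, 0.1000, 0.3000, 0.1000, 0.2000, 0.2000], E[r] = 0.7000, γ^t·E[r] = 0.700000, running G = 0.700000
t=1: π = [0.1800, 0.1200, 0.1800, 0.1900, 0.1800, 0.1500], E[r] = 1.8100, γ^t·E[r] = 1.629000, running G = 2.329000
t=2: π = [0.1660, 0.1310, 0.1910, 0.1730, 0.1750, 0.1640], E[r] = 1.6680, γ^t·E[r] = 1.351080, running G = 3.680080
t=3: π = [0.1679, 0.1304, 0.1864, 0.1730, 0.1789, 0.1634], E[r] = 1.6993, γ^t·E[r] = 1.238790, running G = 4.918870
t=4: π = [0.1671, 0.1303, 0.1878, 0.1725, 0.1789, 0.1635], E[r] = 1.6895, γ^t·E[r] = 1.108468, running G = 6.027338
t=5: π = [0.1673, 0.1303, 0.1876, 0.1727, 0.1788, 0.1633], E[r] = 1.6912, γ^t·E[r] = 0.998653, running G = 7.025991
t=6: π = [0.1673, 0.1303, 0.1876, 0.1727, 0.1788, 0.1634], E[r] = 1.6910, γ^t·E[r] = 0.898668, running G = 7.924659
t=7: π = [0.1673, 0.1303, 0.1876, 0.1727, 0.1788, 0.1634], E[r] = 1.6911, γ^t·E[r] = 0.808834, running G = 8.733493

G = 8.7335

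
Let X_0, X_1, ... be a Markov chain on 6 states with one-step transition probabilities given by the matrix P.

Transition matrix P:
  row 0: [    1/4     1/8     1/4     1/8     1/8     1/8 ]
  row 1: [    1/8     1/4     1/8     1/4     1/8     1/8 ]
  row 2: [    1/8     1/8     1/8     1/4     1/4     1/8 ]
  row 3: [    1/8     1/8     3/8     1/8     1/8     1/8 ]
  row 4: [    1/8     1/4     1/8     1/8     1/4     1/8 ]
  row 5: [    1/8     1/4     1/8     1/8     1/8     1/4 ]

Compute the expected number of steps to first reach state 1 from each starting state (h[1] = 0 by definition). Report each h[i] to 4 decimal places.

First-step conditioning: h[1] = 0; for i ≠ 1, h[i] = 1 + Σ_k P[i][k]·h[k].
  h[0] = 1 + 1/4·h[0] + 1/4·h[2] + 1/8·h[3] + 1/8·h[4] + 1/8·h[5]
  h[2] = 1 + 1/8·h[0] + 1/8·h[2] + 1/4·h[3] + 1/4·h[4] + 1/8·h[5]
  h[3] = 1 + 1/8·h[0] + 3/8·h[2] + 1/8·h[3] + 1/8·h[4] + 1/8·h[5]
  h[4] = 1 + 1/8·h[0] + 1/8·h[2] + 1/8·h[3] + 1/4·h[4] + 1/8·h[5]
  h[5] = 1 + 1/8·h[0] + 1/8·h[2] + 1/8·h[3] + 1/8·h[4] + 1/4·h[5]
Solving the 5×5 linear system over states ≠ 1 gives exactly h = [505/83, 0, 497/83, 504/83, 434/83, 434/83] (h[1] = 0 is the target).

h = [6.0843, 0.0000, 5.9880, 6.0723, 5.2289, 5.2289]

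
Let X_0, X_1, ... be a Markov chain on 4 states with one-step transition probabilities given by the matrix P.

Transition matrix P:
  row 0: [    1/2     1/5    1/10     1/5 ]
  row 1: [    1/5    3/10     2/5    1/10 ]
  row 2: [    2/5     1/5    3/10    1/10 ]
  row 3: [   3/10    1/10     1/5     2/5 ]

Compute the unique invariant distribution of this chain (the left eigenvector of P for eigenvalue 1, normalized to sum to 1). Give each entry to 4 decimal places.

Balance equations π_j = Σ_i π_i·P[i][j]:
  π_0 = 1/2·π_0 + 1/5·π_1 + 2/5·π_2 + 3/10·π_3
  π_1 = 1/5·π_0 + 3/10·π_1 + 1/5·π_2 + 1/10·π_3
  π_2 = 1/10·π_0 + 2/5·π_1 + 3/10·π_2 + 1/5·π_3
  normalize: π_0 + π_1 + π_2 + π_3 = 1
Solving the linear system gives exactly π = [31/82, 115/574, 129/574, 113/574].

π = [0.3780, 0.2003, 0.2247, 0.1969]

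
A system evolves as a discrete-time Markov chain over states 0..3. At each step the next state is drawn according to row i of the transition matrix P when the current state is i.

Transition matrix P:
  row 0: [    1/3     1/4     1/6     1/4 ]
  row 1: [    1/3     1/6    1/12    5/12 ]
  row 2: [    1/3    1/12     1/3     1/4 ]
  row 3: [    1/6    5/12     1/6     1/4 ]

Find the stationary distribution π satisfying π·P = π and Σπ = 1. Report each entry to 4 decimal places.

Balance equations π_j = Σ_i π_i·P[i][j]:
  π_0 = 1/3·π_0 + 1/3·π_1 + 1/3·π_2 + 1/6·π_3
  π_1 = 1/4·π_0 + 1/6·π_1 + 1/12·π_2 + 5/12·π_3
  π_2 = 1/6·π_0 + 1/12·π_1 + 1/3·π_2 + 1/6·π_3
  normalize: π_0 + π_1 + π_2 + π_3 = 1
Solving the linear system gives exactly π = [213/748, 93/374, 131/748, 109/374].

π = [0.2848, 0.2487, 0.1751, 0.2914]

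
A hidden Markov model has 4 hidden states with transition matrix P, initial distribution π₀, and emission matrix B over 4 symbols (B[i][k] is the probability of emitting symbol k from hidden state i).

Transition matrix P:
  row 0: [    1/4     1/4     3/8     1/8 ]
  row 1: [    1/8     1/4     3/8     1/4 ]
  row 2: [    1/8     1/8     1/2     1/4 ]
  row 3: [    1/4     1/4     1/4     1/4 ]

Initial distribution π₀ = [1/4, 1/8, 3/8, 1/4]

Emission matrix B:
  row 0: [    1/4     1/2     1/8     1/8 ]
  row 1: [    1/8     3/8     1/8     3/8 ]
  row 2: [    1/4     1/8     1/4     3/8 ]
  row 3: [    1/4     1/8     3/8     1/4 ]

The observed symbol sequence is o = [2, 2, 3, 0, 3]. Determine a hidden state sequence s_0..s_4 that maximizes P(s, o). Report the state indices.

t=0: δ = [3.125e-02, 1.562e-02, 9.375e-02, 9.375e-02]  (obs o_0=2)
t=1: δ = [2.930e-03, 2.930e-03, 1.172e-02, 8.789e-03]  ψ = [3, 3, 2, 2]  (obs o_1=2)
t=2: δ = [2.747e-04, 8.240e-04, 2.197e-03, 7.324e-04]  ψ = [3, 3, 2, 2]  (obs o_2=3)
t=3: δ = [6.866e-05, 3.433e-05, 2.747e-04, 1.373e-04]  ψ = [2, 2, 2, 2]  (obs o_3=0)
t=4: δ = [4.292e-06, 1.287e-05, 5.150e-05, 1.717e-05]  ψ = [2, 2, 2, 2]  (obs o_4=3)
backtrack: best end state = 2; path = [2, 2, 2, 2, 2]

path = [2, 2, 2, 2, 2]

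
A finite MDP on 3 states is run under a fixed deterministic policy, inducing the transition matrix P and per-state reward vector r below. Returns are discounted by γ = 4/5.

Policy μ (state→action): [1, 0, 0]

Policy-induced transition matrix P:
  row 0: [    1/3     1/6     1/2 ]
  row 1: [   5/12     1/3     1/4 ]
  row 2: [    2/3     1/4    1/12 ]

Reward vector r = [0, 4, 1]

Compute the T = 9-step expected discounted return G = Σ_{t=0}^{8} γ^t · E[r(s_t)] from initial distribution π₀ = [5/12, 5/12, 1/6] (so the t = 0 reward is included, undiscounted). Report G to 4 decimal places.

G = 6.0282

t=0: π = [0.4167, 0.4167, 0.1667], E[r] = 1.8333, γ^t·E[r] = 1.833333, running G = 1.833333
t=1: π = [0.4236, 0.2500, 0.3264], E[r] = 1.3264, γ^t·E[r] = 1.061111, running G = 2.894444
t=2: π = [0.4630, 0.2355, 0.3015], E[r] = 1.2436, γ^t·E[r] = 0.795926, running G = 3.690370
t=3: π = [0.4535, 0.2310, 0.3155], E[r] = 1.2397, γ^t·E[r] = 0.634716, running G = 4.325086
t=4: π = [0.4578, 0.2315, 0.3108], E[r] = 1.2366, γ^t·E[r] = 0.506530, running G = 4.831616
t=5: π = [0.4562, 0.2311, 0.3126], E[r] = 1.2372, γ^t·E[r] = 0.405410, running G = 5.237026
t=6: π = [0.4568, 0.2312, 0.3119], E[r] = 1.2369, γ^t·E[r] = 0.324252, running G = 5.561278
t=7: π = [0.4566, 0.2312, 0.3122], E[r] = 1.2370, γ^t·E[r] = 0.259422, running G = 5.820700
t=8: π = [0.4567, 0.2312, 0.3121], E[r] = 1.2370, γ^t·E[r] = 0.207531, running G = 6.028232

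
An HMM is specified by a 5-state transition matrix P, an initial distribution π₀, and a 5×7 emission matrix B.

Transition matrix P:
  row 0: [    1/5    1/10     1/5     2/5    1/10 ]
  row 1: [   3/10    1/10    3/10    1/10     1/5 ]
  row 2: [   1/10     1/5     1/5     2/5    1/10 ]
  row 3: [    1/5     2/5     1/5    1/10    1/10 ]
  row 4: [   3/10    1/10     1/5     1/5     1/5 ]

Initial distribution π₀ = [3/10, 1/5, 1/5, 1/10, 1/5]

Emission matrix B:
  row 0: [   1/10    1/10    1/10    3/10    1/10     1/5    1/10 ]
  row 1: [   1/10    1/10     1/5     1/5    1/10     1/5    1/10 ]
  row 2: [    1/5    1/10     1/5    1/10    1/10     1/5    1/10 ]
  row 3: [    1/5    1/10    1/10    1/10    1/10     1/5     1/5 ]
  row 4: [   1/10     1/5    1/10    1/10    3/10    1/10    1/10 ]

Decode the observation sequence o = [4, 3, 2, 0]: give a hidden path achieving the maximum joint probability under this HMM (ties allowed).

t=0: δ = [3.000e-02, 2.000e-02, 2.000e-02, 1.000e-02, 6.000e-02]  (obs o_0=4)
t=1: δ = [5.400e-03, 1.200e-03, 1.200e-03, 1.200e-03, 1.200e-03]  ψ = [4, 4, 4, 0, 4]  (obs o_1=3)
t=2: δ = [1.080e-04, 1.080e-04, 2.160e-04, 2.160e-04, 5.400e-05]  ψ = [0, 0, 0, 0, 0]  (obs o_2=2)
t=3: δ = [4.320e-06, 8.640e-06, 8.640e-06, 1.728e-05, 2.160e-06]  ψ = [3, 3, 2, 2, 1]  (obs o_3=0)
backtrack: best end state = 3; path = [4, 0, 2, 3]

path = [4, 0, 2, 3]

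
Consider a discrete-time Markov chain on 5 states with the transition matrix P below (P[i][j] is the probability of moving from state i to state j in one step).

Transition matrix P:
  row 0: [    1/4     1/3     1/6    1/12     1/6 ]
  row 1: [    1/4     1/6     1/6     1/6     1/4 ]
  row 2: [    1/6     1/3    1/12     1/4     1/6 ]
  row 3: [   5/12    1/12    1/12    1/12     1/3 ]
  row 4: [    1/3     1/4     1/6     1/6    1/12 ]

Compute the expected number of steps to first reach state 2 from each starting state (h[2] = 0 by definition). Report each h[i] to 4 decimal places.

h = [6.3823, 6.4227, 0.0000, 6.9103, 6.4198]

First-step conditioning: h[2] = 0; for i ≠ 2, h[i] = 1 + Σ_k P[i][k]·h[k].
  h[0] = 1 + 1/4·h[0] + 1/3·h[1] + 1/12·h[3] + 1/6·h[4]
  h[1] = 1 + 1/4·h[0] + 1/6·h[1] + 1/6·h[3] + 1/4·h[4]
  h[3] = 1 + 5/12·h[0] + 1/12·h[1] + 1/12·h[3] + 1/3·h[4]
  h[4] = 1 + 1/3·h[0] + 1/4·h[1] + 1/6·h[3] + 1/12·h[4]
Solving the 4×4 linear system over states ≠ 2 gives exactly h = [26544/4159, 26712/4159, 0, 28740/4159, 26700/4159] (h[2] = 0 is the target).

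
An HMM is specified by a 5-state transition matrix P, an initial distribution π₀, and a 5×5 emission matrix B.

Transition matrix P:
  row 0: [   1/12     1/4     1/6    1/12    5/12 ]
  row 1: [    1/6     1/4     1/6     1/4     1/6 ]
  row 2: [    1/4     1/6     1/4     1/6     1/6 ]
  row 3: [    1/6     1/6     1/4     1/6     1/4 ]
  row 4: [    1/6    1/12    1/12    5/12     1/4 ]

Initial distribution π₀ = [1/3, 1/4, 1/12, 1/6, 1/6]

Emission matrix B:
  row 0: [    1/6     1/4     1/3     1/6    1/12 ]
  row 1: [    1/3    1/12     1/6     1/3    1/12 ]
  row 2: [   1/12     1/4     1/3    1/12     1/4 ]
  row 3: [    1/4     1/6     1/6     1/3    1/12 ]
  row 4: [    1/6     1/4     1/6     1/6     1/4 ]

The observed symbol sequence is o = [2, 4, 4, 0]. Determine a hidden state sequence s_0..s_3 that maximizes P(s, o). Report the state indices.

t=0: δ = [1.111e-01, 4.167e-02, 2.778e-02, 2.778e-02, 2.778e-02]  (obs o_0=2)
t=1: δ = [7.716e-04, 2.315e-03, 4.630e-03, 9.645e-04, 1.157e-02]  ψ = [0, 0, 0, 4, 0]  (obs o_1=4)
t=2: δ = [1.608e-04, 8.038e-05, 2.894e-04, 4.019e-04, 7.234e-04]  ψ = [4, 4, 2, 4, 4]  (obs o_2=4)
t=3: δ = [2.009e-05, 2.233e-05, 8.372e-06, 7.535e-05, 3.014e-05]  ψ = [4, 3, 3, 4, 4]  (obs o_3=0)
backtrack: best end state = 3; path = [0, 4, 4, 3]

path = [0, 4, 4, 3]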